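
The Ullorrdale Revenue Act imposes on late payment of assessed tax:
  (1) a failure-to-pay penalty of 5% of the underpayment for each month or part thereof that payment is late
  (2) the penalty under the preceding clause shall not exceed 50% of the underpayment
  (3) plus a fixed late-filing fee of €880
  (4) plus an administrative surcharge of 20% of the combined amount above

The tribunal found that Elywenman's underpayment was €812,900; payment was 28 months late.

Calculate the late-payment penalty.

Accrued rate: 5% × 28 = 140%, capped at 50% → 50%
Failure-to-pay penalty: 50% of €812,900 = €406,450
Penalty before surcharge: €406,450 + €880 = €407,330
Administrative surcharge: 20% of €407,330 = €81,466
Total penalty: €407,330 + €81,466 = €488,796

Penalty: €488,796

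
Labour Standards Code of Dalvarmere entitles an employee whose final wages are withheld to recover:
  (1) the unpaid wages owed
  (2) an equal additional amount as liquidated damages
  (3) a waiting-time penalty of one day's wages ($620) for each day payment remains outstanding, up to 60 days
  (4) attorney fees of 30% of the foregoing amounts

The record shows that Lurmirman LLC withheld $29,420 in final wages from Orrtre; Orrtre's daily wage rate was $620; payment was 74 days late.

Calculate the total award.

$124,852

Liquidated damages (equal amount): $29,420
Penalty days: min(74, 60) = 60
Waiting-time penalty: 60 × $620 = $37,200
Subtotal: $29,420 + $29,420 + $37,200 = $96,040
Attorney fees: 30% of $96,040 = $28,812
Total award: $96,040 + $28,812 = $124,852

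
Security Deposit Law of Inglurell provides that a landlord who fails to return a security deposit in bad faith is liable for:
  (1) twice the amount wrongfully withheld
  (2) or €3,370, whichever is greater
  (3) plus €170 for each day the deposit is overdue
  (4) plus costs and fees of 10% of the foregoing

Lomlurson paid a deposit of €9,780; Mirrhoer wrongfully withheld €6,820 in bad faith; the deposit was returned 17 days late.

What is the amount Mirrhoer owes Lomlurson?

Doubled: 2 × €6,820 = €13,640
Minimum €3,370: €13,640 meets the minimum, no increase.
Late-return penalty: 17 × €170 = €2,890
Damages plus late penalty: €13,640 + €2,890 = €16,530
Costs and fees: 10% of €16,530 = €1,653
Total recovery: €16,530 + €1,653 = €18,183

€18,183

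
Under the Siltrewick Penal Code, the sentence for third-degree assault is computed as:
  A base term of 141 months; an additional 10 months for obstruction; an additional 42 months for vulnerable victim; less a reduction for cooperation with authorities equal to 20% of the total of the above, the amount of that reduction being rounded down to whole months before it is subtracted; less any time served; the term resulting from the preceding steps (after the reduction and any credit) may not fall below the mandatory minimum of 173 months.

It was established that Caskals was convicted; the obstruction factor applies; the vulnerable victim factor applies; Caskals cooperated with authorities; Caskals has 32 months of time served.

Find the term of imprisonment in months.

173 months

Obstruction enhancement: +10 months
Vulnerable victim enhancement: +42 months
Adjusted term: 141 months + 10 months + 42 months = 193 months
Cooperation with authorities reduction: 20% of 193 months = 38 months (rounded down)
After reduction: 193 − 38 = 155 months
Less time served: 155 months − 32 months = 123 months
Minimum 173 months: 123 months is below the minimum → 173 months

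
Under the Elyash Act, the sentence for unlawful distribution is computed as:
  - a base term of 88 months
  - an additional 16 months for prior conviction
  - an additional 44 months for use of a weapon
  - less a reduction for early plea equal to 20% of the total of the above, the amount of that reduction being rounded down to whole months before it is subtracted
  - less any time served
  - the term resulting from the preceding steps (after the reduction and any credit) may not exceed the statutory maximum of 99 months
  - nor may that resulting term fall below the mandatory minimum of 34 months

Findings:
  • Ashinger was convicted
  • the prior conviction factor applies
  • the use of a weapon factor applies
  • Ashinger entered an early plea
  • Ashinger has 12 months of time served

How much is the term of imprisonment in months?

99 months

Prior conviction enhancement: +16 months
Use of a weapon enhancement: +44 months
Adjusted term: 88 months + 16 months + 44 months = 148 months
Early plea reduction: 20% of 148 months = 29 months (rounded down)
After reduction: 148 − 29 = 119 months
Less time served: 119 months − 12 months = 107 months
Cap at 99 months: 107 months exceeds the cap → 99 months
Minimum 34 months: 99 months meets the minimum, no increase.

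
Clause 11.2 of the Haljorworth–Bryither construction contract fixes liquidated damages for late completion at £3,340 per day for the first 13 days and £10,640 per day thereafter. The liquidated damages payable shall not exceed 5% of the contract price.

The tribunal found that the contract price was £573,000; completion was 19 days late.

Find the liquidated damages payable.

First 13 days: 13 × £3,340 = £43,420
Remaining days: (19 − 13) × £10,640 = £63,840
Accrued per-day damages: £43,420 + £63,840 = £107,260
Cap: 5% of £573,000 = £28,650
Cap at £28,650: £107,260 exceeds the cap → £28,650

Liquidated damages: £28,650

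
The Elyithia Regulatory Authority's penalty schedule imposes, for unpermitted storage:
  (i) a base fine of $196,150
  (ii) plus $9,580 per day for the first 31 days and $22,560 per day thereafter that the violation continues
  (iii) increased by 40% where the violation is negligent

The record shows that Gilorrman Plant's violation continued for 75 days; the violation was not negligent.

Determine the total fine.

First 31 days: 31 × $9,580 = $296,980
Remaining days: (75 − 31) × $22,560 = $992,640
Per-day component: $296,980 + $992,640 = $1,289,620
Base plus per-day: $196,150 + $1,289,620 = $1,485,770
The violation was not negligent: no 40% increase.

$1,485,770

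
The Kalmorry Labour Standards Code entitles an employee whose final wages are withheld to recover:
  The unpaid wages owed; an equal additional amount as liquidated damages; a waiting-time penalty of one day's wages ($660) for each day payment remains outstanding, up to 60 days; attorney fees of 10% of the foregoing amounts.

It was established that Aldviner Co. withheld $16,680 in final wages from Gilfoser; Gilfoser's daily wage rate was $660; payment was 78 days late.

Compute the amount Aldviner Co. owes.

Total award: $80,256

Liquidated damages (equal amount): $16,680
Penalty days: min(78, 60) = 60
Waiting-time penalty: 60 × $660 = $39,600
Subtotal: $16,680 + $16,680 + $39,600 = $72,960
Attorney fees: 10% of $72,960 = $7,296
Total award: $72,960 + $7,296 = $80,256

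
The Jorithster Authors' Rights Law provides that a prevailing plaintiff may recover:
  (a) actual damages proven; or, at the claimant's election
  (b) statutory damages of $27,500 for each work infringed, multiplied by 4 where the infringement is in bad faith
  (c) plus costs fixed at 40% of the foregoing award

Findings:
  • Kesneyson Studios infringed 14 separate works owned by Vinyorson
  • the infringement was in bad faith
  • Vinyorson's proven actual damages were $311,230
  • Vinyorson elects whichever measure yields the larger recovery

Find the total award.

$2,156,000

Statutory damages: 14 × $27,500 = $385,000
Multiplied by 4: 4 × $385,000 = $1,540,000
Greater of actual damages ($311,230) or enhanced statutory damages ($1,540,000): $1,540,000
Costs: 40% of $1,540,000 = $616,000
Award plus costs: $1,540,000 + $616,000 = $2,156,000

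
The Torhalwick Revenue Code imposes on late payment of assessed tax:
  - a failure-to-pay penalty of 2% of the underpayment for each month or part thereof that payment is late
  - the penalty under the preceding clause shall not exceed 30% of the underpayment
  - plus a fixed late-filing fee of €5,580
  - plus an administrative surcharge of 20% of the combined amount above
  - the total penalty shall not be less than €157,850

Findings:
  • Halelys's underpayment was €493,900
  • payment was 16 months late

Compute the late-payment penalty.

Penalty: €184,500

Accrued rate: 2% × 16 = 32%, capped at 30% → 30%
Failure-to-pay penalty: 30% of €493,900 = €148,170
Penalty before surcharge: €148,170 + €5,580 = €153,750
Administrative surcharge: 20% of €153,750 = €30,750
Total penalty: €153,750 + €30,750 = €184,500
Minimum €157,850: €184,500 meets the minimum, no increase.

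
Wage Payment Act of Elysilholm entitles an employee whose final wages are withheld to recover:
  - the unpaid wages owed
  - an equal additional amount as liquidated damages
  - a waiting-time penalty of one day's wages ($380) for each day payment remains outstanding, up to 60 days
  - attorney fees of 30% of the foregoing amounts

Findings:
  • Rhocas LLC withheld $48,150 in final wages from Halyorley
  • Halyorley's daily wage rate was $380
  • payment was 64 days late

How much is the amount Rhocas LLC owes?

Liquidated damages (equal amount): $48,150
Penalty days: min(64, 60) = 60
Waiting-time penalty: 60 × $380 = $22,800
Subtotal: $48,150 + $48,150 + $22,800 = $119,100
Attorney fees: 30% of $119,100 = $35,730
Total award: $119,100 + $35,730 = $154,830

Total award: $154,830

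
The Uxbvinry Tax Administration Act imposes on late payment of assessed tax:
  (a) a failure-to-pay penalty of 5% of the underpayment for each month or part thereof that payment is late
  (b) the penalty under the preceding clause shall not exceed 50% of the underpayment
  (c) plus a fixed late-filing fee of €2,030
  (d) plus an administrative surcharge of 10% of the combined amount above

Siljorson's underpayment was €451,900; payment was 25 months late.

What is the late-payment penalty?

Accrued rate: 5% × 25 = 125%, capped at 50% → 50%
Failure-to-pay penalty: 50% of €451,900 = €225,950
Penalty before surcharge: €225,950 + €2,030 = €227,980
Administrative surcharge: 10% of €227,980 = €22,798
Total penalty: €227,980 + €22,798 = €250,778

€250,778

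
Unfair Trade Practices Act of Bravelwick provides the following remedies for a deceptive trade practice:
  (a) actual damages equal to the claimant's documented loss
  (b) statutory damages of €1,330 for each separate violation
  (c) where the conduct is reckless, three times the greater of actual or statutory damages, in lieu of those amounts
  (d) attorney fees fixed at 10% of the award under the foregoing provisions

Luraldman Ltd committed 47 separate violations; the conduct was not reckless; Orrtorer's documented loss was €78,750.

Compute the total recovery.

€155,386

Statutory damages: 47 × €1,330 = €62,510
Conduct not reckless: the in-lieu enhancement does not apply.
Actual plus statutory damages: €78,750 + €62,510 = €141,260
Attorney fees: 10% of €141,260 = €14,126
Total recovery: €141,260 + €14,126 = €155,386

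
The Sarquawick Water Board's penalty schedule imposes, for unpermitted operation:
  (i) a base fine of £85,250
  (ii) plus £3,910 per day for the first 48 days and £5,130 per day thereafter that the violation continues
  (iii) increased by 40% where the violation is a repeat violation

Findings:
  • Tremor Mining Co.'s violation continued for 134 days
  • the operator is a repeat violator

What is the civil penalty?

First 48 days: 48 × £3,910 = £187,680
Remaining days: (134 − 48) × £5,130 = £441,180
Per-day component: £187,680 + £441,180 = £628,860
Base plus per-day: £85,250 + £628,860 = £714,110
Enhancement: 40% of £714,110 = £285,644
Enhanced fine: £714,110 + £285,644 = £999,754

£999,754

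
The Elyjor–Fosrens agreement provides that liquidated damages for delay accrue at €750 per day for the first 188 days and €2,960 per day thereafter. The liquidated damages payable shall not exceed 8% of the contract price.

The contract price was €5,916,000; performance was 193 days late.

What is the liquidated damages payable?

€155,800

First 188 days: 188 × €750 = €141,000
Remaining days: (193 − 188) × €2,960 = €14,800
Accrued per-day damages: €141,000 + €14,800 = €155,800
Cap: 8% of €5,916,000 = €473,280
Cap at €473,280: €155,800 is within the cap, no reduction.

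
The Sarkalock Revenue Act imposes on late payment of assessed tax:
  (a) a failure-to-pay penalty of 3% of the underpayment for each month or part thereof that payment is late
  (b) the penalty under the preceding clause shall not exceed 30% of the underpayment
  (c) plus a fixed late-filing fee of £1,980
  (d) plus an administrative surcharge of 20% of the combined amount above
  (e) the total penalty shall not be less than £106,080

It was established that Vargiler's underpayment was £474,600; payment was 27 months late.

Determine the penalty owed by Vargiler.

£173,232

Accrued rate: 3% × 27 = 81%, capped at 30% → 30%
Failure-to-pay penalty: 30% of £474,600 = £142,380
Penalty before surcharge: £142,380 + £1,980 = £144,360
Administrative surcharge: 20% of £144,360 = £28,872
Total penalty: £144,360 + £28,872 = £173,232
Minimum £106,080: £173,232 meets the minimum, no increase.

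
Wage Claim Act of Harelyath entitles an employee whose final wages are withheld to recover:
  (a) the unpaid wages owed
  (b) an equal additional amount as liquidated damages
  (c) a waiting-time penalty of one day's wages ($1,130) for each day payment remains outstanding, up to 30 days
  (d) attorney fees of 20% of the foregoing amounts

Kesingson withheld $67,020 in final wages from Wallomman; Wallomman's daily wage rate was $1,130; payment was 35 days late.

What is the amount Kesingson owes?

$201,528

Liquidated damages (equal amount): $67,020
Penalty days: min(35, 30) = 30
Waiting-time penalty: 30 × $1,130 = $33,900
Subtotal: $67,020 + $67,020 + $33,900 = $167,940
Attorney fees: 20% of $167,940 = $33,588
Total award: $167,940 + $33,588 = $201,528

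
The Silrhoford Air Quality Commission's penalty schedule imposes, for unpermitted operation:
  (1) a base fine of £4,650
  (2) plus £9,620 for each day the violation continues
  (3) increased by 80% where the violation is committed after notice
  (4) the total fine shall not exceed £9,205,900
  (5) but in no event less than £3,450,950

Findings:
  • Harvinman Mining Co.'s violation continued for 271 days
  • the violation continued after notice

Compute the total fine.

£4,701,006

Per-day component: 271 × £9,620 = £2,607,020
Base plus per-day: £4,650 + £2,607,020 = £2,611,670
Enhancement: 80% of £2,611,670 = £2,089,336
Enhanced fine: £2,611,670 + £2,089,336 = £4,701,006
Cap at £9,205,900: £4,701,006 is within the cap, no reduction.
Minimum £3,450,950: £4,701,006 meets the minimum, no increase.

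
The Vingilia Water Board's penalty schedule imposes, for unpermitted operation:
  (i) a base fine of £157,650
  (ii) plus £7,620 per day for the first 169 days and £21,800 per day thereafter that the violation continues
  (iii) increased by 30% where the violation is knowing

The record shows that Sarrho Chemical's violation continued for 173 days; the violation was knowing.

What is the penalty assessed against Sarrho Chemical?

£1,992,419

First 169 days: 169 × £7,620 = £1,287,780
Remaining days: (173 − 169) × £21,800 = £87,200
Per-day component: £1,287,780 + £87,200 = £1,374,980
Base plus per-day: £157,650 + £1,374,980 = £1,532,630
Enhancement: 30% of £1,532,630 = £459,789
Enhanced fine: £1,532,630 + £459,789 = £1,992,419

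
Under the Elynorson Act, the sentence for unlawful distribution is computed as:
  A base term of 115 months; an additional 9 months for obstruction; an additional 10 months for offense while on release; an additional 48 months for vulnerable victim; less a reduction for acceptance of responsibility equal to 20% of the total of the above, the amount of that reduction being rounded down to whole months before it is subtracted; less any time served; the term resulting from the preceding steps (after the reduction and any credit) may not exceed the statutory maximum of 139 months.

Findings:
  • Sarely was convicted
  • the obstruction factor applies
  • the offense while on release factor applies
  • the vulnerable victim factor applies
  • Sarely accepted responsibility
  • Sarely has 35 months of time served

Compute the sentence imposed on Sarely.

111 months

Obstruction enhancement: +9 months
Offense while on release enhancement: +10 months
Vulnerable victim enhancement: +48 months
Adjusted term: 115 months + 9 months + 10 months + 48 months = 182 months
Acceptance of responsibility reduction: 20% of 182 months = 36 months (rounded down)
After reduction: 182 − 36 = 146 months
Less time served: 146 months − 35 months = 111 months
Cap at 139 months: 111 months is within the cap, no reduction.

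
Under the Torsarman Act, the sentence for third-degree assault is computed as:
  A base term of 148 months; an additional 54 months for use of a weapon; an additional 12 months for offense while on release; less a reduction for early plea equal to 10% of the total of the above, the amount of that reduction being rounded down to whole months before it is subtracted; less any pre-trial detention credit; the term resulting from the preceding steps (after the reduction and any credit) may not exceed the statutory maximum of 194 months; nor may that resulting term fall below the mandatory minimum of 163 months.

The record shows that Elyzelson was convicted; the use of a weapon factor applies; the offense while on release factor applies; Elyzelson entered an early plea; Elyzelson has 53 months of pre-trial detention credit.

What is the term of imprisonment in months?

163 months

Use of a weapon enhancement: +54 months
Offense while on release enhancement: +12 months
Adjusted term: 148 months + 54 months + 12 months = 214 months
Early plea reduction: 10% of 214 months = 21 months (rounded down)
After reduction: 214 − 21 = 193 months
Less pre-trial detention credit: 193 months − 53 months = 140 months
Cap at 194 months: 140 months is within the cap, no reduction.
Minimum 163 months: 140 months is below the minimum → 163 months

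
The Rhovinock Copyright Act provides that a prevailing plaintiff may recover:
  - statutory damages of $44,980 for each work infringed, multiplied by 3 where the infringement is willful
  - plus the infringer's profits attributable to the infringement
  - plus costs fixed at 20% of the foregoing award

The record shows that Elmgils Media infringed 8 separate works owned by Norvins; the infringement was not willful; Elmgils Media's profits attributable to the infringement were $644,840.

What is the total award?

Statutory damages: 8 × $44,980 = $359,840
Infringement not willful: no ×3 enhancement.
Combined award: $359,840 + $644,840 = $1,004,680
Costs: 20% of $1,004,680 = $200,936
Award plus costs: $1,004,680 + $200,936 = $1,205,616

$1,205,616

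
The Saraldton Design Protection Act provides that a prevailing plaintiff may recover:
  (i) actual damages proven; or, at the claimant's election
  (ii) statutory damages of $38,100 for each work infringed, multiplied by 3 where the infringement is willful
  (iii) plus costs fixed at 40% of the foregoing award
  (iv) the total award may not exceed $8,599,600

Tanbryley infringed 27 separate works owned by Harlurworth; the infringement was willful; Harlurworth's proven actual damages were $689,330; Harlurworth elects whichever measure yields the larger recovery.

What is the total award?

$4,320,540

Statutory damages: 27 × $38,100 = $1,028,700
Trebled: 3 × $1,028,700 = $3,086,100
Greater of actual damages ($689,330) or enhanced statutory damages ($3,086,100): $3,086,100
Costs: 40% of $3,086,100 = $1,234,440
Award plus costs: $3,086,100 + $1,234,440 = $4,320,540
Cap at $8,599,600: $4,320,540 is within the cap, no reduction.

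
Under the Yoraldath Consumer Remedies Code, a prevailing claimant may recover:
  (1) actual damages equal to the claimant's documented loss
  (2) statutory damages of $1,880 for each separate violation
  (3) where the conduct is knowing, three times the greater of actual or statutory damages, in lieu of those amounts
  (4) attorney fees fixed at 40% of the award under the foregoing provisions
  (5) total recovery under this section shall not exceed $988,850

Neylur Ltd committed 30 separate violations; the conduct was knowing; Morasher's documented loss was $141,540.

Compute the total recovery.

$594,468

Statutory damages: 30 × $1,880 = $56,400
Greater of actual damages ($141,540) or statutory damages ($56,400): $141,540
Trebled: 3 × $141,540 = $424,620
Attorney fees: 40% of $424,620 = $169,848
Total before cap: $424,620 + $169,848 = $594,468
Cap at $988,850: $594,468 is within the cap, no reduction.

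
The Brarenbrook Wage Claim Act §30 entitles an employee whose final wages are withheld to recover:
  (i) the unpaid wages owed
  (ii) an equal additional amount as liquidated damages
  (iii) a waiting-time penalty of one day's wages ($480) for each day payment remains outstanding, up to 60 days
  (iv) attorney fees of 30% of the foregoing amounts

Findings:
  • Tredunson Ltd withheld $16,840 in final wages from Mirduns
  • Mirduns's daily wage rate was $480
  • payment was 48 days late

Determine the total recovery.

$73,736

Liquidated damages (equal amount): $16,840
Penalty days: min(48, 60) = 48
Waiting-time penalty: 48 × $480 = $23,040
Subtotal: $16,840 + $16,840 + $23,040 = $56,720
Attorney fees: 30% of $56,720 = $17,016
Total award: $56,720 + $17,016 = $73,736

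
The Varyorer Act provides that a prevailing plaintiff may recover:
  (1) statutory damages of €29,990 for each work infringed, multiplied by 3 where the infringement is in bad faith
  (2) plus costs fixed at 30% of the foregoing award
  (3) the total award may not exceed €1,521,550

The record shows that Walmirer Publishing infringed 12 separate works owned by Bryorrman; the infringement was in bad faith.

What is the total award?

€1,403,532

Statutory damages: 12 × €29,990 = €359,880
Trebled: 3 × €359,880 = €1,079,640
Costs: 30% of €1,079,640 = €323,892
Award plus costs: €1,079,640 + €323,892 = €1,403,532
Cap at €1,521,550: €1,403,532 is within the cap, no reduction.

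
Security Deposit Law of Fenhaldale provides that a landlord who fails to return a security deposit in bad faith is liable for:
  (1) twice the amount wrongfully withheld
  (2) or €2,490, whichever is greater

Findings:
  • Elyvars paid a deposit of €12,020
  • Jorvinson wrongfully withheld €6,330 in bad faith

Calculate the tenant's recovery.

€12,660

Doubled: 2 × €6,330 = €12,660
Minimum €2,490: €12,660 meets the minimum, no increase.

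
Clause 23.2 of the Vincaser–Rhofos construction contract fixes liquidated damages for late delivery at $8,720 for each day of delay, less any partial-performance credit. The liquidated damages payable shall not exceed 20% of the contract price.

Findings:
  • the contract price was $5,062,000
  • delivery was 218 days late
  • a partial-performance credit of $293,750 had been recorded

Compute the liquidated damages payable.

$1,012,400

Per-day damages: 218 × $8,720 = $1,900,960
Less partial-performance credit: $1,900,960 − $293,750 = $1,607,210
Cap: 20% of $5,062,000 = $1,012,400
Cap at $1,012,400: $1,607,210 exceeds the cap → $1,012,400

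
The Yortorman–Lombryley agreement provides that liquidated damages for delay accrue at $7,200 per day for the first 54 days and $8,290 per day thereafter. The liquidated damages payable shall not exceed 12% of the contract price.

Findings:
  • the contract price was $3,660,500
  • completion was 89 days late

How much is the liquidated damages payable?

Liquidated damages: $439,260

First 54 days: 54 × $7,200 = $388,800
Remaining days: (89 − 54) × $8,290 = $290,150
Accrued per-day damages: $388,800 + $290,150 = $678,950
Cap: 12% of $3,660,500 = $439,260
Cap at $439,260: $678,950 exceeds the cap → $439,260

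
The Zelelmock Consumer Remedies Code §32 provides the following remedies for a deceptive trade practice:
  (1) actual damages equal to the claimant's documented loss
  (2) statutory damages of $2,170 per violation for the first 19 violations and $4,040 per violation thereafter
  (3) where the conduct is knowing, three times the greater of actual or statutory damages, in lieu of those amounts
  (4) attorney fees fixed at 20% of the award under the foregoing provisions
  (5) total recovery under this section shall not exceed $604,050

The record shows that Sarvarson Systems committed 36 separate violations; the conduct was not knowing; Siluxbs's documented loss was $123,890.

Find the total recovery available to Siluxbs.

First 19 violations: 19 × $2,170 = $41,230
Remaining violations: (36 − 19) × $4,040 = $68,680
Statutory damages: $41,230 + $68,680 = $109,910
Conduct not knowing: the in-lieu enhancement does not apply.
Actual plus statutory damages: $123,890 + $109,910 = $233,800
Attorney fees: 20% of $233,800 = $46,760
Total before cap: $233,800 + $46,760 = $280,560
Cap at $604,050: $280,560 is within the cap, no reduction.

$280,560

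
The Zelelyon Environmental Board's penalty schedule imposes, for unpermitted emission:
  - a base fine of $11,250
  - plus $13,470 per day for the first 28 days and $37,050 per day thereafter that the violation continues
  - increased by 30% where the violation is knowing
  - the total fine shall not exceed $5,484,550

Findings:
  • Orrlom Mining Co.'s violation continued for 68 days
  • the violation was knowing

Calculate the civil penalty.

First 28 days: 28 × $13,470 = $377,160
Remaining days: (68 − 28) × $37,050 = $1,482,000
Per-day component: $377,160 + $1,482,000 = $1,859,160
Base plus per-day: $11,250 + $1,859,160 = $1,870,410
Enhancement: 30% of $1,870,410 = $561,123
Enhanced fine: $1,870,410 + $561,123 = $2,431,533
Cap at $5,484,550: $2,431,533 is within the cap, no reduction.

$2,431,533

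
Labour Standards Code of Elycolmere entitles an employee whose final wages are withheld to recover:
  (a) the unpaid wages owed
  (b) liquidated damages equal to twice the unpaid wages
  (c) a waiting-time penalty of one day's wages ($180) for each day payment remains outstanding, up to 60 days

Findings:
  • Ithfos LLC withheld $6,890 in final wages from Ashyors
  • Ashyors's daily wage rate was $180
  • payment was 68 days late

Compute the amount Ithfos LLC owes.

Doubled: 2 × $6,890 = $13,780
Penalty days: min(68, 60) = 60
Waiting-time penalty: 60 × $180 = $10,800
Total award: $6,890 + $13,780 + $10,800 = $31,470

$31,470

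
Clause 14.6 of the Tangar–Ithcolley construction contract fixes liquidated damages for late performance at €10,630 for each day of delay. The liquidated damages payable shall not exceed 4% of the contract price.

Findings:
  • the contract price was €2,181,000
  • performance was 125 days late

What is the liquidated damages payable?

Per-day damages: 125 × €10,630 = €1,328,750
Cap: 4% of €2,181,000 = €87,240
Cap at €87,240: €1,328,750 exceeds the cap → €87,240

Liquidated damages: €87,240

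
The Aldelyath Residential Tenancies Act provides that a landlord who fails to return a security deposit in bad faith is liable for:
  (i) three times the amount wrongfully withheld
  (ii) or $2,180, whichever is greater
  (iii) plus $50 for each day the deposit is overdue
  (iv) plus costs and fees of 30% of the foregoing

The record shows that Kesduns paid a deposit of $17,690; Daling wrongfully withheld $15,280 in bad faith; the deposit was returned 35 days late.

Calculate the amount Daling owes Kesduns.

Trebled: 3 × $15,280 = $45,840
Minimum $2,180: $45,840 meets the minimum, no increase.
Late-return penalty: 35 × $50 = $1,750
Damages plus late penalty: $45,840 + $1,750 = $47,590
Costs and fees: 30% of $47,590 = $14,277
Total recovery: $47,590 + $14,277 = $61,867

$61,867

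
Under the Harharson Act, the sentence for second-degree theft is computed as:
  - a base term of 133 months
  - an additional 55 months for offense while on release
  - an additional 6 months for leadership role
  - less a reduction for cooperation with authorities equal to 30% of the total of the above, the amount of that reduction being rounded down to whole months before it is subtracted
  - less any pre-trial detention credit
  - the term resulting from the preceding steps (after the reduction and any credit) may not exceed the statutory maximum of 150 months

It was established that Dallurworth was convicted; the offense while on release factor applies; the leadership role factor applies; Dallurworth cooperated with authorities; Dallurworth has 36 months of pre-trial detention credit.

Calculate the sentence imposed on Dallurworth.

100 months

Offense while on release enhancement: +55 months
Leadership role enhancement: +6 months
Adjusted term: 133 months + 55 months + 6 months = 194 months
Cooperation with authorities reduction: 30% of 194 months = 58 months (rounded down)
After reduction: 194 − 58 = 136 months
Less pre-trial detention credit: 136 months − 36 months = 100 months
Cap at 150 months: 100 months is within the cap, no reduction.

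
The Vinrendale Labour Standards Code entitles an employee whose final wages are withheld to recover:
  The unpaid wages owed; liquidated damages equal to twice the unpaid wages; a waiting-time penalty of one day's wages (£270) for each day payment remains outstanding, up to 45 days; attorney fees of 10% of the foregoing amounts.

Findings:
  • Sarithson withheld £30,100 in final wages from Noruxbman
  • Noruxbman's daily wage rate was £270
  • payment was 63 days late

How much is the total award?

£112,695

Doubled: 2 × £30,100 = £60,200
Penalty days: min(63, 45) = 45
Waiting-time penalty: 45 × £270 = £12,150
Subtotal: £30,100 + £60,200 + £12,150 = £102,450
Attorney fees: 10% of £102,450 = £10,245
Total award: £102,450 + £10,245 = £112,695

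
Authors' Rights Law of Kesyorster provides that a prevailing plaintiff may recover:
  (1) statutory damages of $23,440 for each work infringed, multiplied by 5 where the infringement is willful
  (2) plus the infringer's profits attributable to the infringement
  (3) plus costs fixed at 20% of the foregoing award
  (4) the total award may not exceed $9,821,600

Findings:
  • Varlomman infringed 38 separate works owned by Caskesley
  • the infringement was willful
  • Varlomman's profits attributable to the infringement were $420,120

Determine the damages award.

$5,848,464

Statutory damages: 38 × $23,440 = $890,720
Multiplied by 5: 5 × $890,720 = $4,453,600
Combined award: $4,453,600 + $420,120 = $4,873,720
Costs: 20% of $4,873,720 = $974,744
Award plus costs: $4,873,720 + $974,744 = $5,848,464
Cap at $9,821,600: $5,848,464 is within the cap, no reduction.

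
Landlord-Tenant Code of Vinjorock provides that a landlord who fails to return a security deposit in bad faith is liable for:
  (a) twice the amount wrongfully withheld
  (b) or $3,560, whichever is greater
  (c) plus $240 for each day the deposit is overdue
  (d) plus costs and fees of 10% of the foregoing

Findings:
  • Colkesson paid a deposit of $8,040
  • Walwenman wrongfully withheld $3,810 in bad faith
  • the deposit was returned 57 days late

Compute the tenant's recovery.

Doubled: 2 × $3,810 = $7,620
Minimum $3,560: $7,620 meets the minimum, no increase.
Late-return penalty: 57 × $240 = $13,680
Damages plus late penalty: $7,620 + $13,680 = $21,300
Costs and fees: 10% of $21,300 = $2,130
Total recovery: $21,300 + $2,130 = $23,430

$23,430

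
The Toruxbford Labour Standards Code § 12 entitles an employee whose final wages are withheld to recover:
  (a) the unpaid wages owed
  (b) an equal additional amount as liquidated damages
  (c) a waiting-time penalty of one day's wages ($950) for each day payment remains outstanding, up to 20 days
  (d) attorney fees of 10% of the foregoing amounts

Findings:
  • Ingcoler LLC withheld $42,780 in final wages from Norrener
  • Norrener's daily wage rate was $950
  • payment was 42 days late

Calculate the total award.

Liquidated damages (equal amount): $42,780
Penalty days: min(42, 20) = 20
Waiting-time penalty: 20 × $950 = $19,000
Subtotal: $42,780 + $42,780 + $19,000 = $104,560
Attorney fees: 10% of $104,560 = $10,456
Total award: $104,560 + $10,456 = $115,016

$115,016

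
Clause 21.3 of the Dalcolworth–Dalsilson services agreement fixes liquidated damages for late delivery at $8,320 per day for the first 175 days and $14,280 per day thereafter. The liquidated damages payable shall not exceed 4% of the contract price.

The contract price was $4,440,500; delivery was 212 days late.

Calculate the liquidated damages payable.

$177,620

First 175 days: 175 × $8,320 = $1,456,000
Remaining days: (212 − 175) × $14,280 = $528,360
Accrued per-day damages: $1,456,000 + $528,360 = $1,984,360
Cap: 4% of $4,440,500 = $177,620
Cap at $177,620: $1,984,360 exceeds the cap → $177,620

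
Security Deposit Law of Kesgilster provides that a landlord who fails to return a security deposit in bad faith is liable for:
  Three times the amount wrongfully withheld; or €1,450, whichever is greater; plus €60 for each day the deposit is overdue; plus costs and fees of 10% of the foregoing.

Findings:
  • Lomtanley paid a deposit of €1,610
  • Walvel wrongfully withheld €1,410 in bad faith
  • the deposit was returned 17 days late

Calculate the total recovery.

€5,775

Trebled: 3 × €1,410 = €4,230
Minimum €1,450: €4,230 meets the minimum, no increase.
Late-return penalty: 17 × €60 = €1,020
Damages plus late penalty: €4,230 + €1,020 = €5,250
Costs and fees: 10% of €5,250 = €525
Total recovery: €5,250 + €525 = €5,775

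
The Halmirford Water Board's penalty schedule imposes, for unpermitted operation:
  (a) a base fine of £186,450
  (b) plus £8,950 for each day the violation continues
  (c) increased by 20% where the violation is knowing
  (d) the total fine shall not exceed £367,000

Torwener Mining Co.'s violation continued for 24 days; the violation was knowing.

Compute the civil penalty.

Civil penalty: £367,000

Per-day component: 24 × £8,950 = £214,800
Base plus per-day: £186,450 + £214,800 = £401,250
Enhancement: 20% of £401,250 = £80,250
Enhanced fine: £401,250 + £80,250 = £481,500
Cap at £367,000: £481,500 exceeds the cap → £367,000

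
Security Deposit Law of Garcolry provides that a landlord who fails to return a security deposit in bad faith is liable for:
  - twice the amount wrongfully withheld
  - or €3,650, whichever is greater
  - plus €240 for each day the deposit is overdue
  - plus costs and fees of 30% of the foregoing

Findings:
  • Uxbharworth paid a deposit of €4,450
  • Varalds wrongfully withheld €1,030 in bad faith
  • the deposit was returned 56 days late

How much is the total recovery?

Doubled: 2 × €1,030 = €2,060
Minimum €3,650: €2,060 is below the minimum → €3,650
Late-return penalty: 56 × €240 = €13,440
Damages plus late penalty: €3,650 + €13,440 = €17,090
Costs and fees: 30% of €17,090 = €5,127
Total recovery: €17,090 + €5,127 = €22,217

Recovery: €22,217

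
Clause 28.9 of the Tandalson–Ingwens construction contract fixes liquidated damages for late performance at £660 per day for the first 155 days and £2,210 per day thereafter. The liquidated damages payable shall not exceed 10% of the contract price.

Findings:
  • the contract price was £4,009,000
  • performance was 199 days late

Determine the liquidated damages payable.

First 155 days: 155 × £660 = £102,300
Remaining days: (199 − 155) × £2,210 = £97,240
Accrued per-day damages: £102,300 + £97,240 = £199,540
Cap: 10% of £4,009,000 = £400,900
Cap at £400,900: £199,540 is within the cap, no reduction.

£199,540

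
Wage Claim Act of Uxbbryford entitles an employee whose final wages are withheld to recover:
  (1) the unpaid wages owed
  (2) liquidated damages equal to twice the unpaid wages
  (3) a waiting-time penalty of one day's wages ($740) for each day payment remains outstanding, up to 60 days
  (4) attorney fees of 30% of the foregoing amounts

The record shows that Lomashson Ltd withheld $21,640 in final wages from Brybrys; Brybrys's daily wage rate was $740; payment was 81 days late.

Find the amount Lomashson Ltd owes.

$142,116

Doubled: 2 × $21,640 = $43,280
Penalty days: min(81, 60) = 60
Waiting-time penalty: 60 × $740 = $44,400
Subtotal: $21,640 + $43,280 + $44,400 = $109,320
Attorney fees: 30% of $109,320 = $32,796
Total award: $109,320 + $32,796 = $142,116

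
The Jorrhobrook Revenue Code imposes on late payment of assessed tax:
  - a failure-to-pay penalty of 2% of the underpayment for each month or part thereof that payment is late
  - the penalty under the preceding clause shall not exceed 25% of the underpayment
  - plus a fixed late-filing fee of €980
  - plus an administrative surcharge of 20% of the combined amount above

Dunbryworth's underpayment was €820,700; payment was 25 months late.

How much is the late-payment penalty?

€247,386

Accrued rate: 2% × 25 = 50%, capped at 25% → 25%
Failure-to-pay penalty: 25% of €820,700 = €205,175
Penalty before surcharge: €205,175 + €980 = €206,155
Administrative surcharge: 20% of €206,155 = €41,231
Total penalty: €206,155 + €41,231 = €247,386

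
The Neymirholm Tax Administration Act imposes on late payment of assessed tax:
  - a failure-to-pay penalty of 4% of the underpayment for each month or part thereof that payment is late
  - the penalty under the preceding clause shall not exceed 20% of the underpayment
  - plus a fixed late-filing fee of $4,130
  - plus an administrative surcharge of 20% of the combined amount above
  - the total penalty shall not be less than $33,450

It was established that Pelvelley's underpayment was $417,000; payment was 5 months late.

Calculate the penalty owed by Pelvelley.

Accrued rate: 4% × 5 = 20%, capped at 20% → 20%
Failure-to-pay penalty: 20% of $417,000 = $83,400
Penalty before surcharge: $83,400 + $4,130 = $87,530
Administrative surcharge: 20% of $87,530 = $17,506
Total penalty: $87,530 + $17,506 = $105,036
Minimum $33,450: $105,036 meets the minimum, no increase.

$105,036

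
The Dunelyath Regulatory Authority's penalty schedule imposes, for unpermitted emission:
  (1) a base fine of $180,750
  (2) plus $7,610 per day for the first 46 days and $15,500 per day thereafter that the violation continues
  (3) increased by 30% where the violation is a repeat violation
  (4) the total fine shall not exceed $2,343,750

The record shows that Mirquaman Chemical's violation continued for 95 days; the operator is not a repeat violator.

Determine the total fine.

First 46 days: 46 × $7,610 = $350,060
Remaining days: (95 − 46) × $15,500 = $759,500
Per-day component: $350,060 + $759,500 = $1,109,560
Base plus per-day: $180,750 + $1,109,560 = $1,290,310
The operator is not a repeat violator: no 30% increase.
Cap at $2,343,750: $1,290,310 is within the cap, no reduction.

$1,290,310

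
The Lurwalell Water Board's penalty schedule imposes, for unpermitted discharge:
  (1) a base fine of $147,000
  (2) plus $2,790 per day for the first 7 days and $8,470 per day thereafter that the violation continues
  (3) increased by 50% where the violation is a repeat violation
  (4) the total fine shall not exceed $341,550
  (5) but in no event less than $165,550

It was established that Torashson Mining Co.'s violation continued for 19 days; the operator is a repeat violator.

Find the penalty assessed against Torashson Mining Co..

First 7 days: 7 × $2,790 = $19,530
Remaining days: (19 − 7) × $8,470 = $101,640
Per-day component: $19,530 + $101,640 = $121,170
Base plus per-day: $147,000 + $121,170 = $268,170
Enhancement: 50% of $268,170 = $134,085
Enhanced fine: $268,170 + $134,085 = $402,255
Cap at $341,550: $402,255 exceeds the cap → $341,550
Minimum $165,550: $341,550 meets the minimum, no increase.

$341,550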